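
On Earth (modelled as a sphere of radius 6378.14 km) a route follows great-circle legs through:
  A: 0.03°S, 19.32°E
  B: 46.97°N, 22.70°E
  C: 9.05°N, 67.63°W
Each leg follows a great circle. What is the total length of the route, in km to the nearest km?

Leg A→B: central angle 0.8219 rad, distance 5242.4 km.
Leg B→C: central angle 1.4595 rad, distance 9308.7 km.
Total: 5242.4 + 9308.7 ≈ 14551 km.

14551 km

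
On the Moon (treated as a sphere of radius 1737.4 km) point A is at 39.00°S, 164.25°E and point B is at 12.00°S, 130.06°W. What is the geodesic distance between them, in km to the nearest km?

Let φ₁ = -0.6807 rad, φ₂ = -0.2094 rad, and Δλ = 1.1465 rad.
cos c = sin φ₁ sin φ₂ + cos φ₁ cos φ₂ cos Δλ = (-0.6293)(-0.2079) + (0.7771)(0.9781)(0.4117) = 0.44378,
so c = arccos(0.44378) = 1.11098 rad.
Distance = R·c = 1737.4 × 1.1110 ≈ 1930 km.

1930 km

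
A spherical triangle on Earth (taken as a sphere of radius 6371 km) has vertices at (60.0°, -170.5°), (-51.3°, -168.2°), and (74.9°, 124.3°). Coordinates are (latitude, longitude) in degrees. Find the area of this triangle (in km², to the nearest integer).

20020497 km²

Side lengths (central angles): a = 2.3339, b = 0.4718, c = 1.9428 rad; semiperimeter s = 2.3742.
By l'Huilier's theorem, tan(E/4) = √[tan(s/2) tan((s−a)/2) tan((s−b)/2) tan((s−c)/2)], giving spherical excess E = 0.4932 rad.
Area = E·R² = 0.4932 × (6371)² ≈ 20020497 km².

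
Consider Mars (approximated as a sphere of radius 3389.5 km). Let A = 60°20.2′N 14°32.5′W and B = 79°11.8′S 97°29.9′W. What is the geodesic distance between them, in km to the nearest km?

In radians: φ₁ = 1.0531, φ₂ = -1.3822, Δλ = -82.957° = -1.4479 rad.
cos c = sin φ₁ sin φ₂ + cos φ₁ cos φ₂ cos Δλ = (0.8689)(-0.9823) + (0.4949)(0.1874)(0.1226) = -0.84217,
so c = arccos(-0.84217) = 2.57210 rad.
Distance = R·c = 3389.5 × 2.5721 ≈ 8718 km.

8718 km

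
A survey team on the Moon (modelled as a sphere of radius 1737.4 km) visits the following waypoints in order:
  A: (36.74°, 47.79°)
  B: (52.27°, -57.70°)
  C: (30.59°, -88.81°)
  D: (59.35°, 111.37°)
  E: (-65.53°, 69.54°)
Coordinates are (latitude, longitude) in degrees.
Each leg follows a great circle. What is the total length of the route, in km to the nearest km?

Leg A→B: central angle 1.2216 rad, distance 2122.4 km.
Leg B→C: central angle 0.5481 rad, distance 952.3 km.
Leg C→D: central angle 1.5449 rad, distance 2684.1 km.
Leg D→E: central angle 2.2468 rad, distance 3903.6 km.
Total: 2122.4 + 952.3 + 2684.1 + 3903.6 ≈ 9662 km.

9662 km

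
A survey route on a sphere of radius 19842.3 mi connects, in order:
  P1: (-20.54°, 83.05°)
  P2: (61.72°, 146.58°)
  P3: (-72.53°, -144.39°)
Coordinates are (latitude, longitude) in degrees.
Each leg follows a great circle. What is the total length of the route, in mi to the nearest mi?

Leg P1→P2: central angle 1.6823 rad, distance 33379.9 mi.
Leg P2→P3: central angle 2.4802 rad, distance 49212.3 mi.
Total: 33379.9 + 49212.3 ≈ 82592 mi.

82592 mi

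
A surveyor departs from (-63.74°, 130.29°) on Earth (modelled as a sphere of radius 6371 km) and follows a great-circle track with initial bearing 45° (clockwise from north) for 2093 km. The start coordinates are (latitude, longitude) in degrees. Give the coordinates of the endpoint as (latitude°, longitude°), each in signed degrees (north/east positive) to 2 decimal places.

-48.41°, 150.39°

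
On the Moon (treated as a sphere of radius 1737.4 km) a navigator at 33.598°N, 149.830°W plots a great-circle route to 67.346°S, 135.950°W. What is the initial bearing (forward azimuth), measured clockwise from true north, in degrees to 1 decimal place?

174.6°

Δλ = 13.880° = 0.2423 rad.
y = sin Δλ · cos φ₂ = (0.2399)(0.3852) = 0.0924
x = cos φ₁ sin φ₂ − sin φ₁ cos φ₂ cos Δλ = (0.8329)(-0.9228) − (0.5534)(0.3852)(0.9708) = -0.9756
θ = atan2(y, x) = 174.59°, so the bearing is 174.6°.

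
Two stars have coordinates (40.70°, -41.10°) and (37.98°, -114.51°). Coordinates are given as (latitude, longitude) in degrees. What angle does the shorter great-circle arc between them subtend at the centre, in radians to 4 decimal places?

With latitudes φ₁ = 40.700°, φ₂ = 37.980° and longitude difference Δλ = -73.410°:
cos c = sin φ₁ sin φ₂ + cos φ₁ cos φ₂ cos Δλ = (0.6521)(0.6154) + (0.7581)(0.7882)(0.2855) = 0.57191,
so c = arccos(0.57191) = 0.96196 rad.
So the angular separation is 0.9620 rad.

0.9620 rad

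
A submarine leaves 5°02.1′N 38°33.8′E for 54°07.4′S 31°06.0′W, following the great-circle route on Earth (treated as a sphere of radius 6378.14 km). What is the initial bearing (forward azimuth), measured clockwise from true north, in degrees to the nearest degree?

214°

Δλ = -69.663° = -1.2159 rad.
y = sin Δλ · cos φ₂ = (-0.9377)(0.5860) = -0.5495
x = cos φ₁ sin φ₂ − sin φ₁ cos φ₂ cos Δλ = (0.9961)(-0.8103) − (0.0878)(0.5860)(0.3475) = -0.8250
θ = atan2(y, x) = -146.33°; adding 360° gives 214°.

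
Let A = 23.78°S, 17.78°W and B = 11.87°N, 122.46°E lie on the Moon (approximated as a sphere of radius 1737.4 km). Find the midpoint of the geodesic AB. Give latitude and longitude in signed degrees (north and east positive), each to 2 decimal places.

-16.98°, 57.64°

The central angle between A and B is δ = 2.4518 rad.
With f = 0.5, the slerp weights are sin((1−f)δ)/sin δ = 1.4788 and sin(fδ)/sin δ = 1.4788.
Weighted sum of the unit vectors: (1.4788)·(0.8714,-0.2794,-0.4032) + (1.4788)·(-0.5252,0.8257,0.2057) = (0.5119, 0.8079, -0.2921).
Converting back: φ = atan2(z, √(x²+y²)) = -16.98°, λ = atan2(y, x) = 57.64°.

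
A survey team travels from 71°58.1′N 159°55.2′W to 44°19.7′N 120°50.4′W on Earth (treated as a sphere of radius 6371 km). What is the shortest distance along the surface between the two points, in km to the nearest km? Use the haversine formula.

In radians: φ₁ = 1.2561, φ₂ = 0.7737, Δλ = 39.080° = 0.6821 rad.
Haversine: a = sin²(Δφ/2) + cos φ₁ cos φ₂ sin²(Δλ/2) = 0.0571 + (0.3095)(0.7153)(0.1119) = 0.08183.
Central angle c = 2·arcsin(√a) = 0.58023 rad.
Distance = R·c = 6371 × 0.5802 ≈ 3697 km.

3697 km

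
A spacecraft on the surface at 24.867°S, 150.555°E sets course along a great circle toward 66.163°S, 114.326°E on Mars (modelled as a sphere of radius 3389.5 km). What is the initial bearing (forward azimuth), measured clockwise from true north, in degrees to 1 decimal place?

With φ₁ = -0.4340, φ₂ = -1.1548, Δλ = -0.6323 rad, the forward-azimuth formula gives
θ = atan2( sin Δλ cos φ₂ , cos φ₁ sin φ₂ − sin φ₁ cos φ₂ cos Δλ ) = atan2(-0.2389, -0.6928) = -160.98°.
Adding 360° brings this into [0°, 360°): 199.0°.

199.0°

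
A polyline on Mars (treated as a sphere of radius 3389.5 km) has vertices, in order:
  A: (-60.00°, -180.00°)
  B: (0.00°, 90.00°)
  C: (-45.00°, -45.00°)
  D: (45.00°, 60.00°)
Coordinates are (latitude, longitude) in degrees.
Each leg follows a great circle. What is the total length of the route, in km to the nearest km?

20055 km

Leg A→B: central angle 1.5708 rad, distance 5324.2 km.
Leg B→C: central angle 2.0944 rad, distance 7099.0 km.
Leg C→D: central angle 2.2516 rad, distance 7631.8 km.
Total: 5324.2 + 7099.0 + 7631.8 ≈ 20055 km.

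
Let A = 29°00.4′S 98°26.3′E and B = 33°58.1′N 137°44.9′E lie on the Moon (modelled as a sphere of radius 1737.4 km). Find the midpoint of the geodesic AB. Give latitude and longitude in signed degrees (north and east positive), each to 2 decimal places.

Central angle δ = 1.2763 rad. Interpolating on the sphere with fraction f = 0.5:
P = [sin((1−f)δ)·A + sin(fδ)·B] / sin δ = 0.6225·A + 0.6225·B in Cartesian coordinates,
giving P = (-0.4620, 0.8857, 0.0460), i.e. latitude 2.63°, longitude 117.55°.

2.63°, 117.55°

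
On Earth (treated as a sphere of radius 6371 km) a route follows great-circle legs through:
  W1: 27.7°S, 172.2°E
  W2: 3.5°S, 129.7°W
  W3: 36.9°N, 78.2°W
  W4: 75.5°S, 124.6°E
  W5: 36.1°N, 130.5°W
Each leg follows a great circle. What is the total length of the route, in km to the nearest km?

Leg W1→W2: central angle 1.0525 rad, distance 6705.6 km.
Leg W2→W3: central angle 1.0925 rad, distance 6960.6 km.
Leg W3→W4: central angle 2.4432 rad, distance 15565.6 km.
Leg W4→W5: central angle 2.2427 rad, distance 14288.0 km.
Total: 6705.6 + 6960.6 + 15565.6 + 14288.0 ≈ 43520 km.

43520 km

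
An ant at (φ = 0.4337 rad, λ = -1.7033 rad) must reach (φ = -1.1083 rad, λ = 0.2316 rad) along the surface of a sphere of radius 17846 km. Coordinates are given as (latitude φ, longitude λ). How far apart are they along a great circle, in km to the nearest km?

37797 km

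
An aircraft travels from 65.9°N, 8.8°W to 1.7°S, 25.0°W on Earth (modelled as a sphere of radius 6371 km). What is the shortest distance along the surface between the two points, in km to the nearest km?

Let φ₁ = 1.1502 rad, φ₂ = -0.0297 rad, and Δλ = -0.2827 rad.
cos c = sin φ₁ sin φ₂ + cos φ₁ cos φ₂ cos Δλ = (0.9128)(-0.0297) + (0.4083)(0.9996)(0.9603) = 0.36486,
so c = arccos(0.36486) = 1.19731 rad.
Distance = R·c = 6371 × 1.1973 ≈ 7628 km.

7628 km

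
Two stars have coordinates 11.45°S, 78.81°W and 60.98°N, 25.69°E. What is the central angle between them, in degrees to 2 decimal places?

Let φ₁ = -0.1998 rad, φ₂ = 1.0643 rad, and Δλ = 1.8239 rad.
Haversine: a = sin²(Δφ/2) + cos φ₁ cos φ₂ sin²(Δλ/2) = 0.3491 + (0.9801)(0.4851)(0.6252) = 0.64632.
Central angle c = 2·arcsin(√a) = 1.86778 rad.
So the angular separation is 107.02°.

107.02°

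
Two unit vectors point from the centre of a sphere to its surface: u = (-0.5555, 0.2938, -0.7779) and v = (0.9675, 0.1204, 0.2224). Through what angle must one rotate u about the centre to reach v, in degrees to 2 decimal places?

u·v = -0.6751; |u| = 1.0000, |v| = 1.0000.
cos θ = (u·v)/(|u||v|) = -0.6751, so θ = 132.46°.

132.46°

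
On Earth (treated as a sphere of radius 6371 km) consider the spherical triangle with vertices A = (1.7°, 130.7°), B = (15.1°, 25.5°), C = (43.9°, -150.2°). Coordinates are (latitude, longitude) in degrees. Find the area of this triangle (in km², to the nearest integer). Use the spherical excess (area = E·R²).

91246584 km²

Side lengths (central angles): a = 2.1096, b = 1.4134, c = 1.8186 rad; semiperimeter s = 2.6708.
By l'Huilier's theorem, tan(E/4) = √[tan(s/2) tan((s−a)/2) tan((s−b)/2) tan((s−c)/2)], giving spherical excess E = 2.2480 rad.
Area = E·R² = 2.2480 × (6371)² ≈ 91246584 km².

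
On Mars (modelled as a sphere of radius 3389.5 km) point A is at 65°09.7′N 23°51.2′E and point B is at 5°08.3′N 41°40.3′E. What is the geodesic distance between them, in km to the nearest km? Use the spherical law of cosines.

3629 km

In radians: φ₁ = 1.1373, φ₂ = 0.0897, Δλ = 17.818° = 0.3110 rad.
cos c = sin φ₁ sin φ₂ + cos φ₁ cos φ₂ cos Δλ = (0.9075)(0.0896) + (0.4201)(0.9960)(0.9520) = 0.47958,
so c = arccos(0.47958) = 1.07062 rad.
Distance = R·c = 3389.5 × 1.0706 ≈ 3629 km.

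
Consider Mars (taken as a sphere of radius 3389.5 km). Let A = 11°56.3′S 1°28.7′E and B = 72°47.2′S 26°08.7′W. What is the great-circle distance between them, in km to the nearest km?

3726 km

Let φ₁ = -0.2084 rad, φ₂ = -1.2704 rad, and Δλ = -0.4821 rad.
cos c = sin φ₁ sin φ₂ + cos φ₁ cos φ₂ cos Δλ = (-0.2069)(-0.9552) + (0.9784)(0.2959)(0.8860) = 0.45412,
so c = arccos(0.45412) = 1.09941 rad.
Distance = R·c = 3389.5 × 1.0994 ≈ 3726 km.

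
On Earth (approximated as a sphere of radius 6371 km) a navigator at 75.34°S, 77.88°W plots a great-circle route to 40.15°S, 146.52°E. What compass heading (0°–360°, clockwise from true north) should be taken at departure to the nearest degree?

218°

Δλ = -135.600° = -2.3667 rad.
y = sin Δλ · cos φ₂ = (-0.6997)(0.7644) = -0.5348
x = cos φ₁ sin φ₂ − sin φ₁ cos φ₂ cos Δλ = (0.2531)(-0.6448) − (-0.9674)(0.7644)(-0.7145) = -0.6915
θ = atan2(y, x) = -142.28°; adding 360° gives 218°.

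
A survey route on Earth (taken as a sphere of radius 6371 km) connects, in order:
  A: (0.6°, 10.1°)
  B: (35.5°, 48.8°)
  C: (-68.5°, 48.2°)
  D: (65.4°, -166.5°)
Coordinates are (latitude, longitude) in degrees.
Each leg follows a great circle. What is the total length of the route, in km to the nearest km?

35623 km

Leg A→B: central angle 0.8745 rad, distance 5571.2 km.
Leg B→C: central angle 1.8152 rad, distance 11564.4 km.
Leg C→D: central angle 2.9019 rad, distance 18487.8 km.
Total: 5571.2 + 11564.4 + 18487.8 ≈ 35623 km.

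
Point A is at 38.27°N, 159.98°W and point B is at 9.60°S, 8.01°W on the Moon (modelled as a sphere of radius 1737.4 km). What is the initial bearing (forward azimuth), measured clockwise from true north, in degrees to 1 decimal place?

48.6°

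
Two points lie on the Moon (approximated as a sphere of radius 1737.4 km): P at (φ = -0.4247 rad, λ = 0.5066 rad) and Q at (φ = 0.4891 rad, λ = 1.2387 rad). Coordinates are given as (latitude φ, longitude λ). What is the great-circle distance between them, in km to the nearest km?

2005 km

In radians: φ₁ = -0.4247, φ₂ = 0.4891, Δλ = 41.946° = 0.7321 rad.
cos c = sin φ₁ sin φ₂ + cos φ₁ cos φ₂ cos Δλ = (-0.4120)(0.4698) + (0.9112)(0.8828)(0.7438) = 0.40465,
so c = arccos(0.40465) = 1.15420 rad.
Distance = R·c = 1737.4 × 1.1542 ≈ 2005 km.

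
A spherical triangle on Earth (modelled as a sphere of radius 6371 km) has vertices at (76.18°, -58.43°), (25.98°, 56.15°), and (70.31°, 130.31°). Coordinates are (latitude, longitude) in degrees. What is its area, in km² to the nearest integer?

Side lengths (central angles): a = 1.0528, b = 0.5832, c = 1.2281 rad; semiperimeter s = 1.4320.
By l'Huilier's theorem, tan(E/4) = √[tan(s/2) tan((s−a)/2) tan((s−b)/2) tan((s−c)/2)], giving spherical excess E = 0.3506 rad.
Area = E·R² = 0.3506 × (6371)² ≈ 14230220 km².

14230220 km²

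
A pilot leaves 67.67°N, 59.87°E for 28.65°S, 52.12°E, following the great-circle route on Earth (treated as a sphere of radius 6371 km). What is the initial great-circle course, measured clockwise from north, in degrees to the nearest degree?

187°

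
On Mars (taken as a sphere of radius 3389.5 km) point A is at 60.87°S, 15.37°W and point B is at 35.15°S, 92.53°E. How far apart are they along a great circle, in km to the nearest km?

Let φ₁ = -1.0624 rad, φ₂ = -0.6135 rad, and Δλ = 1.8832 rad.
Haversine: a = sin²(Δφ/2) + cos φ₁ cos φ₂ sin²(Δλ/2) = 0.0495 + (0.4868)(0.8176)(0.6537) = 0.30972.
Central angle c = 2·arcsin(√a) = 1.18039 rad.
Distance = R·c = 3389.5 × 1.1804 ≈ 4001 km.

4001 km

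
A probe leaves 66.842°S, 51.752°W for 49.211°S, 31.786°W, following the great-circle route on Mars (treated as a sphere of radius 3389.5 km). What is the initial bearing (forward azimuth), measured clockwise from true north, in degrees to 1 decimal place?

39.9°

Δλ = 19.966° = 0.3485 rad.
y = sin Δλ · cos φ₂ = (0.3415)(0.6533) = 0.2231
x = cos φ₁ sin φ₂ − sin φ₁ cos φ₂ cos Δλ = (0.3933)(-0.7571) − (-0.9194)(0.6533)(0.9399) = 0.2668
θ = atan2(y, x) = 39.90°, so the bearing is 39.9°.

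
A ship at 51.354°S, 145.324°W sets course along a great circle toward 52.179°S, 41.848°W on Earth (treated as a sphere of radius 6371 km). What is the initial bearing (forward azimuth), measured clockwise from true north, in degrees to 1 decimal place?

With φ₁ = -0.8963, φ₂ = -0.9107, Δλ = 1.8060 rad, the forward-azimuth formula gives
θ = atan2( sin Δλ cos φ₂ , cos φ₁ sin φ₂ − sin φ₁ cos φ₂ cos Δλ ) = atan2(0.5963, -0.6049) = 135.41°.
So the initial bearing is 135.4°.

135.4°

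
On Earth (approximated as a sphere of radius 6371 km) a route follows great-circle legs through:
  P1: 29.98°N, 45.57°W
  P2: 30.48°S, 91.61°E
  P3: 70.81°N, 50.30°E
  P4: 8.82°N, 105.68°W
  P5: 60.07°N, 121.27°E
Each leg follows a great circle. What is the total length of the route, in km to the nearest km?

49944 km

Leg P1→P2: central angle 2.4998 rad, distance 15926.1 km.
Leg P2→P3: central angle 1.8403 rad, distance 11724.7 km.
Leg P3→P4: central angle 1.7233 rad, distance 10978.9 km.
Leg P4→P5: central angle 1.7759 rad, distance 11314.4 km.
Total: 15926.1 + 11724.7 + 10978.9 + 11314.4 ≈ 49944 km.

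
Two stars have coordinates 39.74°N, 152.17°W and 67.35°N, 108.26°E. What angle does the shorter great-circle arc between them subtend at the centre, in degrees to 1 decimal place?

In radians: φ₁ = 0.6936, φ₂ = 1.1755, Δλ = -99.570° = -1.7378 rad.
cos c = sin φ₁ sin φ₂ + cos φ₁ cos φ₂ cos Δλ = (0.6393)(0.9229) + (0.7690)(0.3851)(-0.1663) = 0.54077,
so c = arccos(0.54077) = 0.99945 rad.
So the angular separation is 57.3°.

57.3°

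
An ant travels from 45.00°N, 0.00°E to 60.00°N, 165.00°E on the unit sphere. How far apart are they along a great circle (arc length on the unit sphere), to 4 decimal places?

Let φ₁ = 0.7854 rad, φ₂ = 1.0472 rad, and Δλ = 2.8798 rad.
cos c = sin φ₁ sin φ₂ + cos φ₁ cos φ₂ cos Δλ = (0.7071)(0.8660) + (0.7071)(0.5000)(-0.9659) = 0.27087,
so c = arccos(0.27087) = 1.29650 rad.
On the unit sphere the arc length equals the central angle: 1.2965.

1.2965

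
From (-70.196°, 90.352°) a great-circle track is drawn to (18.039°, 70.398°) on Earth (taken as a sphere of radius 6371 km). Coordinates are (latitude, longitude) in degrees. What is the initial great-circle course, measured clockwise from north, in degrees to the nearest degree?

With φ₁ = -1.2252, φ₂ = 0.3148, Δλ = -0.3483 rad, the forward-azimuth formula gives
θ = atan2( sin Δλ cos φ₂ , cos φ₁ sin φ₂ − sin φ₁ cos φ₂ cos Δλ ) = atan2(-0.3245, 0.9458) = -18.94°.
Adding 360° brings this into [0°, 360°): 341°.

341°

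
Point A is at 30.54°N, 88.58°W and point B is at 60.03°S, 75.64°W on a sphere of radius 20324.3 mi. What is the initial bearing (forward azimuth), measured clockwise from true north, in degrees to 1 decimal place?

173.6°

With φ₁ = 0.5330, φ₂ = -1.0477, Δλ = 0.2258 rad, the forward-azimuth formula gives
θ = atan2( sin Δλ cos φ₂ , cos φ₁ sin φ₂ − sin φ₁ cos φ₂ cos Δλ ) = atan2(0.1119, -0.9935) = 173.58°.
So the initial bearing is 173.6°.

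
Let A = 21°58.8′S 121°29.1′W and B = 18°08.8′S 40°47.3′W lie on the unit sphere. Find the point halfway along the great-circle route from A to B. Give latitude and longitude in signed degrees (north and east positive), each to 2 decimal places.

The central angle between A and B is δ = 1.3088 rad.
With f = 0.5, the slerp weights are sin((1−f)δ)/sin δ = 0.6302 and sin(fδ)/sin δ = 0.6302.
Weighted sum of the unit vectors: (0.6302)·(-0.4843,-0.7908,-0.3743) + (0.6302)·(0.7195,-0.6208,-0.3115) = (0.1482, -0.8895, -0.4321).
Converting back: φ = atan2(z, √(x²+y²)) = -25.60°, λ = atan2(y, x) = -80.54°.

-25.60°, -80.54°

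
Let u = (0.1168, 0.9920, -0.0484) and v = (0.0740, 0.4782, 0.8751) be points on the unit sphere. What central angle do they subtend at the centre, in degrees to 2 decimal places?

63.85°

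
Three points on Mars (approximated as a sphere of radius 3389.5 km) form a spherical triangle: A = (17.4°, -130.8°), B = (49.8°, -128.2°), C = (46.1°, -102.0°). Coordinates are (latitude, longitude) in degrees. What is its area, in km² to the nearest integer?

Side lengths (central angles): a = 0.3113, b = 0.6513, c = 0.5667 rad; semiperimeter s = 0.7646.
By l'Huilier's theorem, tan(E/4) = √[tan(s/2) tan((s−a)/2) tan((s−b)/2) tan((s−c)/2)], giving spherical excess E = 0.0914 rad.
Area = E·R² = 0.0914 × (3389.5)² ≈ 1050241 km².

1050241 km²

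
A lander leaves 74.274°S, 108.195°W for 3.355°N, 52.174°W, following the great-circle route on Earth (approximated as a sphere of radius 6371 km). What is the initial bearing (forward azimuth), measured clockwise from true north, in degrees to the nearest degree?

56°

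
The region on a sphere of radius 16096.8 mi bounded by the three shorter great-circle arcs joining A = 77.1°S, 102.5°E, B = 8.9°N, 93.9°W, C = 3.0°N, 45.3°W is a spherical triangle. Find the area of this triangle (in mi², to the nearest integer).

Side lengths (central angles): a = 0.8492, b = 1.8128, c = 1.9416 rad; semiperimeter s = 2.3018.
By l'Huilier's theorem, tan(E/4) = √[tan(s/2) tan((s−a)/2) tan((s−b)/2) tan((s−c)/2)], giving spherical excess E = 1.1683 rad.
Area = E·R² = 1.1683 × (16096.8)² ≈ 302702125 mi².

302702125 mi²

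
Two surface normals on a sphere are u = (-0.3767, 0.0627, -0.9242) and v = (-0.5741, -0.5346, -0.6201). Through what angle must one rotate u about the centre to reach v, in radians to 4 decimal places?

u·v = 0.7558; |u| = 1.0000, |v| = 1.0000.
cos θ = (u·v)/(|u||v|) = 0.7559, so θ = 0.7138 rad.

0.7138 rad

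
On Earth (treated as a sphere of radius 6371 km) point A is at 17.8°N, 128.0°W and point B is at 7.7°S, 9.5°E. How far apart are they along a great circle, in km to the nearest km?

15283 km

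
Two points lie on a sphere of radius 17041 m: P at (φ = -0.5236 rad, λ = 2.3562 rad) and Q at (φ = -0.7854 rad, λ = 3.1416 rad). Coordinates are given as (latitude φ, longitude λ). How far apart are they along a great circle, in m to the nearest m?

11342 m

In radians: φ₁ = -0.5236, φ₂ = -0.7854, Δλ = 45.000° = 0.7854 rad.
cos c = sin φ₁ sin φ₂ + cos φ₁ cos φ₂ cos Δλ = (-0.5000)(-0.7071) + (0.8660)(0.7071)(0.7071) = 0.78657,
so c = arccos(0.78657) = 0.66557 rad.
Distance = R·c = 17041 × 0.6656 ≈ 11342 m.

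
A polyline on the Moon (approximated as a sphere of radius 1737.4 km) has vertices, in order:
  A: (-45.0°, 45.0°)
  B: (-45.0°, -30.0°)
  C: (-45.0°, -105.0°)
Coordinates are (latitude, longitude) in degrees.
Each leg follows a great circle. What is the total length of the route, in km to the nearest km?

Leg A→B: central angle 0.8900 rad, distance 1546.3 km.
Leg B→C: central angle 0.8900 rad, distance 1546.3 km.
Total: 1546.3 + 1546.3 ≈ 3093 km.

3093 km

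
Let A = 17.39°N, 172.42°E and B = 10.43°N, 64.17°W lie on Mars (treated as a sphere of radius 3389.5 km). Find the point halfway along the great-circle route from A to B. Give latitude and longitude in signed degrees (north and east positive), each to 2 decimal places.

27.58°, -124.27°

Central angle δ = 2.0518 rad. Interpolating on the sphere with fraction f = 0.5:
P = [sin((1−f)δ)·A + sin(fδ)·B] / sin δ = 0.9646·A + 0.9646·B in Cartesian coordinates,
giving P = (-0.4992, -0.7325, 0.4629), i.e. latitude 27.58°, longitude -124.27°.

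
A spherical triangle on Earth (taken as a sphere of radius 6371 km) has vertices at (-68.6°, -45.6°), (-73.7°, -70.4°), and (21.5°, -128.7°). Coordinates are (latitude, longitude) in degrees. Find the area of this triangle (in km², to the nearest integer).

7282182 km²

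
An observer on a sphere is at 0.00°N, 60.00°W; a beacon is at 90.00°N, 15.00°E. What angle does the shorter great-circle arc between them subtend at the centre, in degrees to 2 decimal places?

Let φ₁ = 0.0000 rad, φ₂ = 1.5708 rad, and Δλ = 1.3090 rad.
cos c = sin φ₁ sin φ₂ + cos φ₁ cos φ₂ cos Δλ = (0.0000)(1.0000) + (1.0000)(0.0000)(0.2588) = 0.00000,
so c = arccos(0.00000) = 1.57080 rad.
So the angular separation is 90.00°.

90.00°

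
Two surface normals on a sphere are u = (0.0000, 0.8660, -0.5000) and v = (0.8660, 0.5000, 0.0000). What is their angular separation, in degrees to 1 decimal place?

u·v = 0.4330; |u| = 1.0000, |v| = 1.0000.
cos θ = (u·v)/(|u||v|) = 0.4330, so θ = 64.3°.

64.3°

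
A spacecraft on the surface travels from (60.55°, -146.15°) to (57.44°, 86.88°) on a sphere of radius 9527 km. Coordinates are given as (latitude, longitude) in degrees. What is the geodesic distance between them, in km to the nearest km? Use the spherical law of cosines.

9131 km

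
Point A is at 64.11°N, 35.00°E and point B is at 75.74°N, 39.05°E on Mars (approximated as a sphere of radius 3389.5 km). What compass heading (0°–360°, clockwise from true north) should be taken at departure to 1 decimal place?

Δλ = 4.050° = 0.0707 rad.
y = sin Δλ · cos φ₂ = (0.0706)(0.2463) = 0.0174
x = cos φ₁ sin φ₂ − sin φ₁ cos φ₂ cos Δλ = (0.4366)(0.9692) − (0.8996)(0.2463)(0.9975) = 0.2021
θ = atan2(y, x) = 4.92°, so the bearing is 4.9°.

4.9°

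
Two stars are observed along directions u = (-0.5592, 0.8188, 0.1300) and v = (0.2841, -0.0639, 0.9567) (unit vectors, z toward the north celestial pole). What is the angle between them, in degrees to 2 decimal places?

u·v = -0.0868; |u| = 1.0000, |v| = 1.0000.
cos θ = (u·v)/(|u||v|) = -0.0868, so θ = 94.98°.

94.98°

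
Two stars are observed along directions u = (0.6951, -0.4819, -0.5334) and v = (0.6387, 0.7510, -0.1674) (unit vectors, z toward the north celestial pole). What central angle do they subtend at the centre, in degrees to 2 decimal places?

u·v = 0.1713; |u| = 1.0000, |v| = 1.0000.
cos θ = (u·v)/(|u||v|) = 0.1714, so θ = 80.13°.

80.13°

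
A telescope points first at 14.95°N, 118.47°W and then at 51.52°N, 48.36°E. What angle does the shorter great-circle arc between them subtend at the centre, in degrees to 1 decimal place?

Let φ₁ = 0.2609 rad, φ₂ = 0.8992 rad, and Δλ = 2.9117 rad.
cos c = sin φ₁ sin φ₂ + cos φ₁ cos φ₂ cos Δλ = (0.2580)(0.7828) + (0.9662)(0.6222)(-0.9737) = -0.38342,
so c = arccos(-0.38342) = 1.96429 rad.
So the angular separation is 112.5°.

112.5°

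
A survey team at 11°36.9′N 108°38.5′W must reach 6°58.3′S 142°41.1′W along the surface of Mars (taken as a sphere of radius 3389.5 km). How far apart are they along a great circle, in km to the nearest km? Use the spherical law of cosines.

In radians: φ₁ = 0.2027, φ₂ = -0.1217, Δλ = -34.043° = -0.5942 rad.
cos c = sin φ₁ sin φ₂ + cos φ₁ cos φ₂ cos Δλ = (0.2013)(-0.1214) + (0.9795)(0.9926)(0.8286) = 0.78121,
so c = arccos(0.78121) = 0.67420 rad.
Distance = R·c = 3389.5 × 0.6742 ≈ 2285 km.

2285 km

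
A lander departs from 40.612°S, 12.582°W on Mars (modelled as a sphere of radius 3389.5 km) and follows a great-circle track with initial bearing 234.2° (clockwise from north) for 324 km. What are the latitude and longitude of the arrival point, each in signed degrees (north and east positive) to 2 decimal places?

Angular distance δ = d/R = 324/3389.5 = 0.09559 rad; initial bearing θ = 4.0876 rad.
sin φ₂ = sin φ₁ cos δ + cos φ₁ sin δ cos θ = (-0.6509)(0.9954) + (0.7591)(0.0954)(-0.5850) = -0.6903, so φ₂ = -43.66°.
Δλ = atan2(sin θ sin δ cos φ₁, cos δ − sin φ₁ sin φ₂) = atan2(-0.0588, 0.5461) = -6.142°.
λ₂ = -12.582° − 6.142° = -18.72°.

-43.66°, -18.72°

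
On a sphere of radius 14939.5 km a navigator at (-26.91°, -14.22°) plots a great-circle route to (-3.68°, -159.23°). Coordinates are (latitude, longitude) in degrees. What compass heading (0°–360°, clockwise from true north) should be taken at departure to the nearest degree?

233°

With φ₁ = -0.4697, φ₂ = -0.0642, Δλ = -2.5309 rad, the forward-azimuth formula gives
θ = atan2( sin Δλ cos φ₂ , cos φ₁ sin φ₂ − sin φ₁ cos φ₂ cos Δλ ) = atan2(-0.5723, -0.4273) = -126.75°.
Adding 360° brings this into [0°, 360°): 233°.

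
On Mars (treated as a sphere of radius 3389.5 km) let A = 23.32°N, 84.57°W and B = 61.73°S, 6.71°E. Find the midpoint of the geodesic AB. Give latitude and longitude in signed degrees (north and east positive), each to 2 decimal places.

-25.34°, -57.02°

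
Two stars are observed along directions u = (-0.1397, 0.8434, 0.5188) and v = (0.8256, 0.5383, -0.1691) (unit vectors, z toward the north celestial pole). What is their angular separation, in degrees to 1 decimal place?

u·v = 0.2509; |u| = 1.0000, |v| = 1.0000.
cos θ = (u·v)/(|u||v|) = 0.2509, so θ = 75.5°.

75.5°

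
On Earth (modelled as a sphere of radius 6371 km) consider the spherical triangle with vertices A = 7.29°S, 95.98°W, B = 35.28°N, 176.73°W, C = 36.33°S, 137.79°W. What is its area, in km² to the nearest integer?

Side lengths (central angles): a = 1.4006, b = 0.8355, c = 1.5139 rad; semiperimeter s = 1.8750.
By l'Huilier's theorem, tan(E/4) = √[tan(s/2) tan((s−a)/2) tan((s−b)/2) tan((s−c)/2)], giving spherical excess E = 0.7335 rad.
Area = E·R² = 0.7335 × (6371)² ≈ 29773346 km².

29773346 km²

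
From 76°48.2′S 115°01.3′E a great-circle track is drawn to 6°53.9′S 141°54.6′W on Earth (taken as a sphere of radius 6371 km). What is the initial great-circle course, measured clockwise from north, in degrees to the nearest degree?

Δλ = 103.068° = 1.7989 rad.
y = sin Δλ · cos φ₂ = (0.9741)(0.9928) = 0.9670
x = cos φ₁ sin φ₂ − sin φ₁ cos φ₂ cos Δλ = (0.2283)(-0.1201) − (-0.9736)(0.9928)(-0.2261) = -0.2460
θ = atan2(y, x) = 104.27°, so the bearing is 104°.

104°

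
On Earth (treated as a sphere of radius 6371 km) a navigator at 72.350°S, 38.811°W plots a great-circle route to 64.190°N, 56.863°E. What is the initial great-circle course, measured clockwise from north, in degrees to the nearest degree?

62°

Δλ = 95.674° = 1.6698 rad.
y = sin Δλ · cos φ₂ = (0.9951)(0.4354) = 0.4333
x = cos φ₁ sin φ₂ − sin φ₁ cos φ₂ cos Δλ = (0.3032)(0.9002) − (-0.9529)(0.4354)(-0.0989) = 0.2319
θ = atan2(y, x) = 61.84°, so the bearing is 62°.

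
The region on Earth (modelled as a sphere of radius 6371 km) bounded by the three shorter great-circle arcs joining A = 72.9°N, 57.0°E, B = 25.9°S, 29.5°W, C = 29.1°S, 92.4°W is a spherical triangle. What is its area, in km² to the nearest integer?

Side lengths (central angles): a = 0.9637, b = 2.3267, c = 1.9838 rad; semiperimeter s = 2.6371.
By l'Huilier's theorem, tan(E/4) = √[tan(s/2) tan((s−a)/2) tan((s−b)/2) tan((s−c)/2)], giving spherical excess E = 1.7816 rad.
Area = E·R² = 1.7816 × (6371)² ≈ 72315481 km².

72315481 km²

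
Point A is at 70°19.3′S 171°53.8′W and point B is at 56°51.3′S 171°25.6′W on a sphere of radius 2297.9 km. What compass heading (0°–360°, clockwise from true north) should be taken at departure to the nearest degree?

1°

Δλ = 0.470° = 0.0082 rad.
y = sin Δλ · cos φ₂ = (0.0082)(0.5468) = 0.0045
x = cos φ₁ sin φ₂ − sin φ₁ cos φ₂ cos Δλ = (0.3367)(-0.8373) − (-0.9416)(0.5468)(1.0000) = 0.2329
θ = atan2(y, x) = 1.10°, so the bearing is 1°.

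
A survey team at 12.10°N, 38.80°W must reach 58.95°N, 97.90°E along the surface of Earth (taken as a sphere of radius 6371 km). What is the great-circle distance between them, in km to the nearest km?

11209 km

In radians: φ₁ = 0.2112, φ₂ = 1.0289, Δλ = 136.700° = 2.3859 rad.
cos c = sin φ₁ sin φ₂ + cos φ₁ cos φ₂ cos Δλ = (0.2096)(0.8567) + (0.9778)(0.5158)(-0.7278) = -0.18745,
so c = arccos(-0.18745) = 1.75936 rad.
Distance = R·c = 6371 × 1.7594 ≈ 11209 km.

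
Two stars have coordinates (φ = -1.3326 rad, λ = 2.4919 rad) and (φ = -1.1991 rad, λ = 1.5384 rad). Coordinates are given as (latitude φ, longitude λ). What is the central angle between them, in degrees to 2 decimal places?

17.25°

With latitudes φ₁ = -76.352°, φ₂ = -68.703° and longitude difference Δλ = -54.632°:
Haversine: a = sin²(Δφ/2) + cos φ₁ cos φ₂ sin²(Δλ/2) = 0.0044 + (0.2360)(0.3632)(0.2106) = 0.02250.
Central angle c = 2·arcsin(√a) = 0.30110 rad.
So the angular separation is 17.25°.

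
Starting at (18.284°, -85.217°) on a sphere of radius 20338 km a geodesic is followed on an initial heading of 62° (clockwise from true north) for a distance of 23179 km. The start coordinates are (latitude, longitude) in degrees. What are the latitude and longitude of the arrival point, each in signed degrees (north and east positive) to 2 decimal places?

32.42°, -13.37°

Angular distance δ = d/R = 23179/20338 = 1.13969 rad; initial bearing θ = 1.0821 rad.
sin φ₂ = sin φ₁ cos δ + cos φ₁ sin δ cos θ = (0.3137)(0.4179) + (0.9495)(0.9085)(0.4695) = 0.5361, so φ₂ = 32.42°.
Δλ = atan2(sin θ sin δ cos φ₁, cos δ − sin φ₁ sin φ₂) = atan2(0.7617, 0.2497) = 71.849°.
λ₂ = -85.217° + 71.849° = -13.37°.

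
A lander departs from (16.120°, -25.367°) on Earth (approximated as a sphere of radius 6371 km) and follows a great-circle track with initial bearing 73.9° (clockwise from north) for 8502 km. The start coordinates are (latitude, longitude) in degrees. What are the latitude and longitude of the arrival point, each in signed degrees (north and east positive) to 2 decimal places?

18.91°, 55.51°

Angular distance δ = d/R = 8502/6371 = 1.33448 rad; initial bearing θ = 1.2898 rad.
sin φ₂ = sin φ₁ cos δ + cos φ₁ sin δ cos θ = (0.2777)(0.2341) + (0.9607)(0.9722)(0.2773) = 0.3240, so φ₂ = 18.91°.
Δλ = atan2(sin θ sin δ cos φ₁, cos δ − sin φ₁ sin φ₂) = atan2(0.8974, 0.1442) = 80.874°.
λ₂ = -25.367° + 80.874° = 55.51°.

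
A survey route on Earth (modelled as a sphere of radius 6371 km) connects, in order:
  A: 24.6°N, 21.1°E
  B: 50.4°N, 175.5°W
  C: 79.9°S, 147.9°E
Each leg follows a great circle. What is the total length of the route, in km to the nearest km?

Leg A→B: central angle 1.8077 rad, distance 11516.7 km.
Leg B→C: central angle 2.3034 rad, distance 14675.2 km.
Total: 11516.7 + 14675.2 ≈ 26192 km.

26192 km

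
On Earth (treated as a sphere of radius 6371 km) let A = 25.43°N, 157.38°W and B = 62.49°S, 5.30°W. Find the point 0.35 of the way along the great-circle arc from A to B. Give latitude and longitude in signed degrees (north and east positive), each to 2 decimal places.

-20.77°, -142.21°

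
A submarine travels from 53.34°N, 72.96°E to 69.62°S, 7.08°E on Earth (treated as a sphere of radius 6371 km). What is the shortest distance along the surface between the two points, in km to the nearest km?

14660 km

In radians: φ₁ = 0.9310, φ₂ = -1.2151, Δλ = -65.880° = -1.1498 rad.
cos c = sin φ₁ sin φ₂ + cos φ₁ cos φ₂ cos Δλ = (0.8022)(-0.9374) + (0.5971)(0.3482)(0.4086) = -0.66701,
so c = arccos(-0.66701) = 2.30098 rad.
Distance = R·c = 6371 × 2.3010 ≈ 14660 km.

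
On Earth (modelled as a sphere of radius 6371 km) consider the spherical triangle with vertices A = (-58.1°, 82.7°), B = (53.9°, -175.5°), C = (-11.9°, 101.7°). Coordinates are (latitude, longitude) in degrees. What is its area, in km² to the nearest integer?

Side lengths (central angles): a = 1.6653, b = 0.8447, c = 2.4183 rad; semiperimeter s = 2.4641.
By l'Huilier's theorem, tan(E/4) = √[tan(s/2) tan((s−a)/2) tan((s−b)/2) tan((s−c)/2)], giving spherical excess E = 0.6728 rad.
Area = E·R² = 0.6728 × (6371)² ≈ 27307945 km².

27307945 km²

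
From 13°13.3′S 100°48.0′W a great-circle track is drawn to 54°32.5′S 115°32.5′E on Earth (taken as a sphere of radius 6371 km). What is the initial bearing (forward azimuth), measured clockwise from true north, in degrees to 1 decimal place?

200.9°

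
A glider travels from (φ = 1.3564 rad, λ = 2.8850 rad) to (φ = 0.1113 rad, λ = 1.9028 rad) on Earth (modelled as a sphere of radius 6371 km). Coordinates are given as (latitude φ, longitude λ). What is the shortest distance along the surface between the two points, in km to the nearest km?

In radians: φ₁ = 1.3564, φ₂ = 0.1113, Δλ = -56.276° = -0.9822 rad.
cos c = sin φ₁ sin φ₂ + cos φ₁ cos φ₂ cos Δλ = (0.9771)(0.1111) + (0.2128)(0.9938)(0.5552) = 0.22592,
so c = arccos(0.22592) = 1.34291 rad.
Distance = R·c = 6371 × 1.3429 ≈ 8556 km.

8556 km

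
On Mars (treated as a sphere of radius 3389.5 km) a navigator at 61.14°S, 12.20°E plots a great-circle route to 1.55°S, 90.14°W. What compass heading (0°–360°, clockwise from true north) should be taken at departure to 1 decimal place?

258.4°

With φ₁ = -1.0671, φ₂ = -0.0271, Δλ = -1.7862 rad, the forward-azimuth formula gives
θ = atan2( sin Δλ cos φ₂ , cos φ₁ sin φ₂ − sin φ₁ cos φ₂ cos Δλ ) = atan2(-0.9765, -0.2002) = -101.58°.
Adding 360° brings this into [0°, 360°): 258.4°.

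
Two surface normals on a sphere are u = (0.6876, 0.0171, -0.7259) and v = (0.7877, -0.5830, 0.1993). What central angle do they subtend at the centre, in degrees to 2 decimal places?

u·v = 0.3870; |u| = 1.0000, |v| = 1.0000.
cos θ = (u·v)/(|u||v|) = 0.3870, so θ = 67.23°.

67.23°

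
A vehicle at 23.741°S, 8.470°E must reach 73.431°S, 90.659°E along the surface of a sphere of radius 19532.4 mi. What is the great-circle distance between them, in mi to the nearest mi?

22186 mi

Let φ₁ = -0.4144 rad, φ₂ = -1.2816 rad, and Δλ = 1.4345 rad.
cos c = sin φ₁ sin φ₂ + cos φ₁ cos φ₂ cos Δλ = (-0.4026)(-0.9585) + (0.9154)(0.2852)(0.1359) = 0.42136,
so c = arccos(0.42136) = 1.13585 rad.
Distance = R·c = 19532.4 × 1.1358 ≈ 22186 mi.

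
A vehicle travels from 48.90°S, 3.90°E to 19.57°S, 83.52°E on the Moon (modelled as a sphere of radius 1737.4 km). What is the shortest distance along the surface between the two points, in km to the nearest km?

Let φ₁ = -0.8535 rad, φ₂ = -0.3416 rad, and Δλ = 1.3896 rad.
Haversine: a = sin²(Δφ/2) + cos φ₁ cos φ₂ sin²(Δλ/2) = 0.0641 + (0.6574)(0.9422)(0.4099) = 0.31799.
Central angle c = 2·arcsin(√a) = 1.19822 rad.
Distance = R·c = 1737.4 × 1.1982 ≈ 2082 km.

2082 km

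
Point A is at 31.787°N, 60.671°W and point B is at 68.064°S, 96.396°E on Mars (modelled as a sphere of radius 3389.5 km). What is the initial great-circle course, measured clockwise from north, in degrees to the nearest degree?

167°

Δλ = 157.067° = 2.7413 rad.
y = sin Δλ · cos φ₂ = (0.3897)(0.3736) = 0.1456
x = cos φ₁ sin φ₂ − sin φ₁ cos φ₂ cos Δλ = (0.8500)(-0.9276) − (0.5268)(0.3736)(-0.9210) = -0.6072
θ = atan2(y, x) = 166.52°, so the bearing is 167°.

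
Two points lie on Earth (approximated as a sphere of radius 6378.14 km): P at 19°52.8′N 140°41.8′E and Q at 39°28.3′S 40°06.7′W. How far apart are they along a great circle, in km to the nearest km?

In radians: φ₁ = 0.3470, φ₂ = -0.6889, Δλ = 179.192° = 3.1275 rad.
Haversine: a = sin²(Δφ/2) + cos φ₁ cos φ₂ sin²(Δλ/2) = 0.2451 + (0.9404)(0.7719)(1.0000) = 0.97102.
Central angle c = 2·arcsin(√a) = 2.79944 rad.
Distance = R·c = 6378.14 × 2.7994 ≈ 17855 km.

17855 km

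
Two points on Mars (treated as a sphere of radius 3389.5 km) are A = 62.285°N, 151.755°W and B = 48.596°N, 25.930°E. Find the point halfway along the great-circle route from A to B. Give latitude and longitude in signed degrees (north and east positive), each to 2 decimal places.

83.11°, 20.47°

Central angle δ = 1.2061 rad. Interpolating on the sphere with fraction f = 0.5:
P = [sin((1−f)δ)·A + sin(fδ)·B] / sin δ = 0.6071·A + 0.6071·B in Cartesian coordinates,
giving P = (0.1124, 0.0420, 0.9928), i.e. latitude 83.11°, longitude 20.47°.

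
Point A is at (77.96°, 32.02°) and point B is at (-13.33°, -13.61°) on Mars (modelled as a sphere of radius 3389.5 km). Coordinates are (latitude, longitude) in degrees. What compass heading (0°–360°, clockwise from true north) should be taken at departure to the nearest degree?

Δλ = -45.630° = -0.7964 rad.
y = sin Δλ · cos φ₂ = (-0.7148)(0.9731) = -0.6956
x = cos φ₁ sin φ₂ − sin φ₁ cos φ₂ cos Δλ = (0.2086)(-0.2306) − (0.9780)(0.9731)(0.6993) = -0.7136
θ = atan2(y, x) = -135.73°; adding 360° gives 224°.

224°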